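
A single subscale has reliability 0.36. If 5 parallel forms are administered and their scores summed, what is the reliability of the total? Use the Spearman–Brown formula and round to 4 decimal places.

ρ_k = kρ / (1 + (k−1)ρ) = 5·0.36 / (1 + 4·0.36) = 1.800 / 2.440 = 0.7377.

0.7377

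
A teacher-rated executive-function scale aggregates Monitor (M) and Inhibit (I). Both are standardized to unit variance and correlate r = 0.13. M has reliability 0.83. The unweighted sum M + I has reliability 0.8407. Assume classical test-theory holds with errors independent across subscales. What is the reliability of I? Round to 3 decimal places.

0.810

Var(M+I) = 2 + 2·0.13 = 2.260.
True-score variance = ρ_M + ρ_I + 2·0.13, so 0.8407 = (0.83 + ρ_I + 0.26) / 2.260.
ρ_I = 0.8407·2.260 − 0.83 − 0.26 = 0.810.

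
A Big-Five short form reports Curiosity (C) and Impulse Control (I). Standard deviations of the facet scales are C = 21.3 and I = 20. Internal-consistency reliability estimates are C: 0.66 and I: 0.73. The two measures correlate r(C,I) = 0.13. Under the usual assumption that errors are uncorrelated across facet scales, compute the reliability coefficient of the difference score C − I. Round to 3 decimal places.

Var(C−I) = 21.3² + 20² − 2·21.3·20·0.13 = 853.69 − 110.76 = 742.93.
Under uncorrelated errors the observed covariances equal the true-score covariances, so only the own-variance terms attenuate.
True-score variance = [21.3²·0.66 + 20²·0.73] − 110.76 = 591.435 − 110.76 = 480.675.
Reliability = 480.675 / 742.93 = 0.647.

0.647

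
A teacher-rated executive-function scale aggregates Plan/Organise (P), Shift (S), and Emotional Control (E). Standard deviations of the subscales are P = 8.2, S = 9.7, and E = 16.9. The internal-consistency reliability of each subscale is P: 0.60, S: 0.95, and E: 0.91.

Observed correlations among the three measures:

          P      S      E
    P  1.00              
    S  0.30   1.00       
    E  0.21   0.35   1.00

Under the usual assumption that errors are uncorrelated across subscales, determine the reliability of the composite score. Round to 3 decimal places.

0.914

Var(P+S+E) = 8.2² + 9.7² + 16.9² + 2·[8.2·9.7·0.30 + 8.2·16.9·0.21 + 9.7·16.9·0.35] = 446.94 + 220.679 = 667.619.
With uncorrelated errors the cross-covariances are all true-score covariance, so they carry over unchanged; only the diagonal terms shrink to ρᵢσᵢ².
True-score variance = [8.2²·0.60 + 9.7²·0.95 + 16.9²·0.91] + 220.679 = 389.635 + 220.679 = 610.313.
Reliability = 610.313 / 667.619 = 0.914.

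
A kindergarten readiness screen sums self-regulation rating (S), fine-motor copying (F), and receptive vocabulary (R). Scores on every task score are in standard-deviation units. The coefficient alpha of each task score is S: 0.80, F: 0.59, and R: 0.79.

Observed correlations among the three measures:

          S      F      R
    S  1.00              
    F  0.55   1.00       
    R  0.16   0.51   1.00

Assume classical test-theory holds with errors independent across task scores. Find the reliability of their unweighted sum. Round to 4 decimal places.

0.8493

Var(S+F+R) = 3 + 2·[0.55 + 0.16 + 0.51] = 3 + 2.44 = 5.44.
With uncorrelated errors the cross-covariances are all true-score covariance, so they carry over unchanged; only the diagonal terms shrink to ρᵢσᵢ².
True-score variance = [0.80 + 0.59 + 0.79] + 2.44 = 2.18 + 2.44 = 4.62.
Reliability = 4.62 / 5.44 = 0.8493.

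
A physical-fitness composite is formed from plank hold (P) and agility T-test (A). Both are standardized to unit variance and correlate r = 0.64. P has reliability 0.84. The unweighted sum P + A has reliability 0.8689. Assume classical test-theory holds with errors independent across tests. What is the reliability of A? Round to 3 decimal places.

Var(P+A) = 2 + 2·0.64 = 3.280.
True-score variance = ρ_P + ρ_A + 2·0.64, so 0.8689 = (0.84 + ρ_A + 1.28) / 3.280.
ρ_A = 0.8689·3.280 − 0.84 − 1.28 = 0.730.

0.730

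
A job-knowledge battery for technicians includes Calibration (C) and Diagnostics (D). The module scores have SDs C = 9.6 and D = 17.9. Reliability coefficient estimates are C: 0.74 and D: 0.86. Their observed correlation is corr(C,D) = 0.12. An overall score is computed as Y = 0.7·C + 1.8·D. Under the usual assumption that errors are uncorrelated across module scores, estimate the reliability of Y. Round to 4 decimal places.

Var(Y) = 0.7²·9.6² + 1.8²·17.9² + 2·[1.26·9.6·17.9·0.12] = 1083.29 + 51.9644 = 1135.25.
With uncorrelated errors the cross-covariances are all true-score covariance, so they carry over unchanged; only the diagonal terms shrink to ρᵢσᵢ².
True-score variance = [0.7²·9.6²·0.74 + 1.8²·17.9²·0.86] + 51.9644 = 926.208 + 51.9644 = 978.172.
Reliability = 978.172 / 1135.25 = 0.8616.

0.8616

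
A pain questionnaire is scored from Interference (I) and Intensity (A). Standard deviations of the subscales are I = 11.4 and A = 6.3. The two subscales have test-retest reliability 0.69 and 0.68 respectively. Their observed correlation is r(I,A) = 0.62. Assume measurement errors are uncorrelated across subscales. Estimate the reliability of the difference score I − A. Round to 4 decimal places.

Var(I−A) = 11.4² + 6.3² − 2·11.4·6.3·0.62 = 169.65 − 89.0568 = 80.5932.
Because errors are independent across components, Cov(Tᵢ,Tⱼ) = Cov(Xᵢ,Xⱼ); the off-diagonal part of the true-score variance is the same as above.
True-score variance = [11.4²·0.69 + 6.3²·0.68] − 89.0568 = 116.662 − 89.0568 = 27.6048.
Reliability = 27.6048 / 80.5932 = 0.3425.

0.3425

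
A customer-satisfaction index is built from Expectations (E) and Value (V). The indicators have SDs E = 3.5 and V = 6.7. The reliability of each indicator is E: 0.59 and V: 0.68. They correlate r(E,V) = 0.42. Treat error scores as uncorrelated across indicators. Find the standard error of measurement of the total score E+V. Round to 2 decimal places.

4.40

Var(total) = 57.14 + 19.698 = 76.838.
True-score variance = 37.7527 + 19.698 = 57.4507, so reliability = 0.7477.
Error variance = 76.838 − 57.4507 = 19.3873; SEM = √19.3873 = 4.40.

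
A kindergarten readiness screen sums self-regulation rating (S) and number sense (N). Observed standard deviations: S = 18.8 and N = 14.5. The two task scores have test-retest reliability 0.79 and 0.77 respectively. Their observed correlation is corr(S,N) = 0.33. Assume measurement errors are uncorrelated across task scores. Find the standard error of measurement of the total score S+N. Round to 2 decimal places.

11.07

Var(total) = 563.69 + 179.916 = 743.606.
True-score variance = 441.11 + 179.916 = 621.026, so reliability = 0.8352.
Error variance = 743.606 − 621.026 = 122.58; SEM = √122.58 = 11.07.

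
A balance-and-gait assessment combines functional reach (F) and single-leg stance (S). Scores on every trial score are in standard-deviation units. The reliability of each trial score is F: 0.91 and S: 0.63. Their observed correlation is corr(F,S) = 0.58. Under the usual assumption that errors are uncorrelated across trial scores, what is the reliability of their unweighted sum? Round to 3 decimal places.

0.854

Var(F+S) = 2 + 2·[0.58] = 2 + 1.16 = 3.16.
With uncorrelated errors the cross-covariances are all true-score covariance, so they carry over unchanged; only the diagonal terms shrink to ρᵢσᵢ².
True-score variance = [0.91 + 0.63] + 1.16 = 1.54 + 1.16 = 2.7.
Reliability = 2.7 / 3.16 = 0.854.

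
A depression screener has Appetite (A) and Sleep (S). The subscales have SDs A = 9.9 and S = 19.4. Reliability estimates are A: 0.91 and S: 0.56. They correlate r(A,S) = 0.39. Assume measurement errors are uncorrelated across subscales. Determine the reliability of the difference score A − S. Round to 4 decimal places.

Var(A−S) = 9.9² + 19.4² − 2·9.9·19.4·0.39 = 474.37 − 149.807 = 324.563.
Under uncorrelated errors the observed covariances equal the true-score covariances, so only the own-variance terms attenuate.
True-score variance = [9.9²·0.91 + 19.4²·0.56] − 149.807 = 299.951 − 149.807 = 150.144.
Reliability = 150.144 / 324.563 = 0.4626.

0.4626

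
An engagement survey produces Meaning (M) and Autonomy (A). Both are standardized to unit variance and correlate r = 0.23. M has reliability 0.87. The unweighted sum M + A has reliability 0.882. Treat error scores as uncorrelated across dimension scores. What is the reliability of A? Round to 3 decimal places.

0.840

Var(M+A) = 2 + 2·0.23 = 2.460.
True-score variance = ρ_M + ρ_A + 2·0.23, so 0.882 = (0.87 + ρ_A + 0.46) / 2.460.
ρ_A = 0.882·2.460 − 0.87 − 0.46 = 0.840.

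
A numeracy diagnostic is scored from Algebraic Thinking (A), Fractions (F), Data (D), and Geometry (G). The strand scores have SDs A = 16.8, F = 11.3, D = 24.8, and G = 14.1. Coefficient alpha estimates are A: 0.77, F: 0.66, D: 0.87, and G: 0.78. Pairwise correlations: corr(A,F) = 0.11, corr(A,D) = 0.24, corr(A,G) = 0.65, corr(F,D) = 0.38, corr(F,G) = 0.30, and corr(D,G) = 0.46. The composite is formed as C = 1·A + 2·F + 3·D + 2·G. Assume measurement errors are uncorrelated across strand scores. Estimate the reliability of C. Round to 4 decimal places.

0.9057

Var(C) = 16.8² + 2²·11.3² + 3²·24.8² + 2²·14.1² + 2·[2·16.8·11.3·0.11 + 3·16.8·24.8·0.24 + 2·16.8·14.1·0.65 + 6·11.3·24.8·0.38 + 4·11.3·14.1·0.30 + 6·24.8·14.1·0.46] = 7123.6 + 4889.9 = 12013.5.
Under uncorrelated errors the observed covariances equal the true-score covariances, so only the own-variance terms attenuate.
True-score variance = [16.8²·0.77 + 2²·11.3²·0.66 + 3²·24.8²·0.87 + 2²·14.1²·0.78] + 4889.9 = 5990.48 + 4889.9 = 10880.4.
Reliability = 10880.4 / 12013.5 = 0.9057.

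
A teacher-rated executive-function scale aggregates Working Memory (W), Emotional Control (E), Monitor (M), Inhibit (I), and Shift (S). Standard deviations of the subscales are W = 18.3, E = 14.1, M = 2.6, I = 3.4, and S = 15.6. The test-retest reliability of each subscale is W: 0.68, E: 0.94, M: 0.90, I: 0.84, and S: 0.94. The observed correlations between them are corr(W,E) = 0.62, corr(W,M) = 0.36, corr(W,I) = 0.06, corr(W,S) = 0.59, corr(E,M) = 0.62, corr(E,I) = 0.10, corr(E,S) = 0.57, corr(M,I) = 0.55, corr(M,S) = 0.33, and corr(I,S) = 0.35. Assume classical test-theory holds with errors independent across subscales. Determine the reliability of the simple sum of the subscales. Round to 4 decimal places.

Var(W+E+M+I+S) = 18.3² + 14.1² + 2.6² + 3.4² + 15.6² + 2·[18.3·14.1·0.62 + 18.3·2.6·0.36 + 18.3·3.4·0.06 + 18.3·15.6·0.59 + 14.1·2.6·0.62 + 14.1·3.4·0.10 + 14.1·15.6·0.57 + 2.6·3.4·0.55 + 2.6·15.6·0.33 + 3.4·15.6·0.35] = 795.38 + 1077.97 = 1873.35.
With uncorrelated errors the cross-covariances are all true-score covariance, so they carry over unchanged; only the diagonal terms shrink to ρᵢσᵢ².
True-score variance = [18.3²·0.68 + 14.1²·0.94 + 2.6²·0.90 + 3.4²·0.84 + 15.6²·0.94] + 1077.97 = 659.159 + 1077.97 = 1737.13.
Reliability = 1737.13 / 1873.35 = 0.9273.

0.9273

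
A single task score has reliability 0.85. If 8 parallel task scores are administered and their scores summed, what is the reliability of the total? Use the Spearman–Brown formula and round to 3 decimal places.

ρ_k = kρ / (1 + (k−1)ρ) = 8·0.85 / (1 + 7·0.85) = 6.800 / 6.950 = 0.978.

0.978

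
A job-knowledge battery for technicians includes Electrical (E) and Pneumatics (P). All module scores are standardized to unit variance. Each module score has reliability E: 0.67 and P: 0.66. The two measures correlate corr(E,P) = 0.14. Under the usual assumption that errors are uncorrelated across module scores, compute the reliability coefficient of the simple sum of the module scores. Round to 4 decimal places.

Var(E+P) = 2 + 2·[0.14] = 2 + 0.28 = 2.28.
Under uncorrelated errors the observed covariances equal the true-score covariances, so only the own-variance terms attenuate.
True-score variance = [0.67 + 0.66] + 0.28 = 1.33 + 0.28 = 1.61.
Reliability = 1.61 / 2.28 = 0.7061.

0.7061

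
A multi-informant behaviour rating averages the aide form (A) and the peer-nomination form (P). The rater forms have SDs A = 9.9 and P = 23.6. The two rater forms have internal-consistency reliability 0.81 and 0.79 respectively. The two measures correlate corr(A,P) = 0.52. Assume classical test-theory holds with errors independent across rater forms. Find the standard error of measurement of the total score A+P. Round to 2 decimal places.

11.64

Var(total) = 654.97 + 242.986 = 897.956.
True-score variance = 519.387 + 242.986 = 762.372, so reliability = 0.8490.
Error variance = 897.956 − 762.372 = 135.583; SEM = √135.583 = 11.64.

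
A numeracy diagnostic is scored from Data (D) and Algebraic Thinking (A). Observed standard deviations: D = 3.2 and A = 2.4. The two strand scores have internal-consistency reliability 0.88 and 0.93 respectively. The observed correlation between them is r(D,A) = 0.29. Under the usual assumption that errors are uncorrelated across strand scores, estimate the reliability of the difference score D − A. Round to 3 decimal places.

0.859

Var(D−A) = 3.2² + 2.4² − 2·3.2·2.4·0.29 = 16 − 4.4544 = 11.5456.
With uncorrelated errors the cross-covariances are all true-score covariance, so they carry over unchanged; only the diagonal terms shrink to ρᵢσᵢ².
True-score variance = [3.2²·0.88 + 2.4²·0.93] − 4.4544 = 14.368 − 4.4544 = 9.9136.
Reliability = 9.9136 / 11.5456 = 0.859.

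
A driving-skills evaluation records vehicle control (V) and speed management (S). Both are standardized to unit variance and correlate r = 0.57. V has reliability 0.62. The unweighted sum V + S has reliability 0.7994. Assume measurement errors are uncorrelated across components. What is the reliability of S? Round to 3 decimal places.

Var(V+S) = 2 + 2·0.57 = 3.140.
True-score variance = ρ_V + ρ_S + 2·0.57, so 0.7994 = (0.62 + ρ_S + 1.14) / 3.140.
ρ_S = 0.7994·3.140 − 0.62 − 1.14 = 0.750.

0.750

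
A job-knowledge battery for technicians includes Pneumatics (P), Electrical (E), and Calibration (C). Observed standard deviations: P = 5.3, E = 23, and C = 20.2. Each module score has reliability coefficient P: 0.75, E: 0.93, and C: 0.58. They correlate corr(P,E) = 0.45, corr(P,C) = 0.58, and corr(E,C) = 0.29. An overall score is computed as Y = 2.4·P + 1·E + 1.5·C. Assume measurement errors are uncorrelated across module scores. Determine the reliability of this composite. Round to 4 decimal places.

0.8300

Var(Y) = 2.4²·5.3² + 23² + 1.5²·20.2² + 2·[2.4·5.3·23·0.45 + 3.6·5.3·20.2·0.58 + 1.5·23·20.2·0.29] = 1608.89 + 1114.59 = 2723.48.
Because errors are independent across components, Cov(Tᵢ,Tⱼ) = Cov(Xᵢ,Xⱼ); the off-diagonal part of the true-score variance is the same as above.
True-score variance = [2.4²·5.3²·0.75 + 23²·0.93 + 1.5²·20.2²·0.58] + 1114.59 = 1145.81 + 1114.59 = 2260.4.
Reliability = 2260.4 / 2723.48 = 0.8300.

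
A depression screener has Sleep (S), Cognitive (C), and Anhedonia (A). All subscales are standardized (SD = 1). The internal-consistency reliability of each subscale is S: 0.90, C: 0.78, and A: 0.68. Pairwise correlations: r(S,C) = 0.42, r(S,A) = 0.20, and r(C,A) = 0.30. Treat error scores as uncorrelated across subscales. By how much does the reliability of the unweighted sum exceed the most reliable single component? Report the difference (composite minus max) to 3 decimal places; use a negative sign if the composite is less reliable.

-0.032

Var(sum) = 3 + 1.84 = 4.84; true-score variance = 2.36 + 1.84 = 4.2; composite reliability = 0.8678.
Max component reliability = 0.9000.
Difference = 0.8678 − 0.9000 = -0.032.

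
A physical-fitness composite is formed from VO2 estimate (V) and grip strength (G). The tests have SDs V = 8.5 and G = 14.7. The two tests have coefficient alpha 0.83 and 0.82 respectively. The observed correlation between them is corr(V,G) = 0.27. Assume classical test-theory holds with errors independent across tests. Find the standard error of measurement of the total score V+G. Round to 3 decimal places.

Var(total) = 288.34 + 67.473 = 355.813.
True-score variance = 237.161 + 67.473 = 304.634, so reliability = 0.8562.
Error variance = 355.813 − 304.634 = 51.1787; SEM = √51.1787 = 7.154.

7.154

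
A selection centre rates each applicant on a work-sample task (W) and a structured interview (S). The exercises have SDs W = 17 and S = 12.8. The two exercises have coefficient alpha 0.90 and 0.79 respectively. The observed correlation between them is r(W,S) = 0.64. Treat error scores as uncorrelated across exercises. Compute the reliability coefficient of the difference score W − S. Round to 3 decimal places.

Var(W−S) = 17² + 12.8² − 2·17·12.8·0.64 = 452.84 − 278.528 = 174.312.
With uncorrelated errors the cross-covariances are all true-score covariance, so they carry over unchanged; only the diagonal terms shrink to ρᵢσᵢ².
True-score variance = [17²·0.90 + 12.8²·0.79] − 278.528 = 389.534 − 278.528 = 111.006.
Reliability = 111.006 / 174.312 = 0.637.

0.637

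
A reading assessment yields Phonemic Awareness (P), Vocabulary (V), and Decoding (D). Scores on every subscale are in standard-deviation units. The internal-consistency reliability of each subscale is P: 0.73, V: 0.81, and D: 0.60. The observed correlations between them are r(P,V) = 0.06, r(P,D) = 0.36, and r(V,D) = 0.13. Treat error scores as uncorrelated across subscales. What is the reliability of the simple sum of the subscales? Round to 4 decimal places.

Var(P+V+D) = 3 + 2·[0.06 + 0.36 + 0.13] = 3 + 1.1 = 4.1.
Because errors are independent across components, Cov(Tᵢ,Tⱼ) = Cov(Xᵢ,Xⱼ); the off-diagonal part of the true-score variance is the same as above.
True-score variance = [0.73 + 0.81 + 0.60] + 1.1 = 2.14 + 1.1 = 3.24.
Reliability = 3.24 / 4.1 = 0.7902.

0.7902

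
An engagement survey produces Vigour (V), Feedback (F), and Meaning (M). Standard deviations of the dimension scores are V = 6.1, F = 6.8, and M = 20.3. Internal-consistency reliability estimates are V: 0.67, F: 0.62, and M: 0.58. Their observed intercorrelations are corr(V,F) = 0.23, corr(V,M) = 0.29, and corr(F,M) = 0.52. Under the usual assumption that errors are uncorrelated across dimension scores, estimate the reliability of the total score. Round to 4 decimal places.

0.7220

Var(V+F+M) = 6.1² + 6.8² + 20.3² + 2·[6.1·6.8·0.23 + 6.1·20.3·0.29 + 6.8·20.3·0.52] = 495.54 + 234.464 = 730.004.
Because errors are independent across components, Cov(Tᵢ,Tⱼ) = Cov(Xᵢ,Xⱼ); the off-diagonal part of the true-score variance is the same as above.
True-score variance = [6.1²·0.67 + 6.8²·0.62 + 20.3²·0.58] + 234.464 = 292.612 + 234.464 = 527.075.
Reliability = 527.075 / 730.004 = 0.7220.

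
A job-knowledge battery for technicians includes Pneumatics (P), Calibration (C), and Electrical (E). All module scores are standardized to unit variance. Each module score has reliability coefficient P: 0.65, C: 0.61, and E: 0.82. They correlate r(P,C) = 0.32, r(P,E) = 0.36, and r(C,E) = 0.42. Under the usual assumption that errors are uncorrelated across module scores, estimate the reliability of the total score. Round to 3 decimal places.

0.823

Var(P+C+E) = 3 + 2·[0.32 + 0.36 + 0.42] = 3 + 2.2 = 5.2.
Under uncorrelated errors the observed covariances equal the true-score covariances, so only the own-variance terms attenuate.
True-score variance = [0.65 + 0.61 + 0.82] + 2.2 = 2.08 + 2.2 = 4.28.
Reliability = 4.28 / 5.2 = 0.823.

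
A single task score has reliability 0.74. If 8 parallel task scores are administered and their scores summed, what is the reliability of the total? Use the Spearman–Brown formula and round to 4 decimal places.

0.9579

ρ_k = kρ / (1 + (k−1)ρ) = 8·0.74 / (1 + 7·0.74) = 5.920 / 6.180 = 0.9579.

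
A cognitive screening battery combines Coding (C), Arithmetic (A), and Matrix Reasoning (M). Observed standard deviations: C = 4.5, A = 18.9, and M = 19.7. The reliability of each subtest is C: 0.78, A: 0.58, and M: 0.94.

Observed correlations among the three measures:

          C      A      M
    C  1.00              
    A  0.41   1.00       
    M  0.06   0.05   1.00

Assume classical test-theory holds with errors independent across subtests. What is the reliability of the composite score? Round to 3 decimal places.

0.799

Var(C+A+M) = 4.5² + 18.9² + 19.7² + 2·[4.5·18.9·0.41 + 4.5·19.7·0.06 + 18.9·19.7·0.05] = 765.55 + 117.612 = 883.162.
Under uncorrelated errors the observed covariances equal the true-score covariances, so only the own-variance terms attenuate.
True-score variance = [4.5²·0.78 + 18.9²·0.58 + 19.7²·0.94] + 117.612 = 587.781 + 117.612 = 705.393.
Reliability = 705.393 / 883.162 = 0.799.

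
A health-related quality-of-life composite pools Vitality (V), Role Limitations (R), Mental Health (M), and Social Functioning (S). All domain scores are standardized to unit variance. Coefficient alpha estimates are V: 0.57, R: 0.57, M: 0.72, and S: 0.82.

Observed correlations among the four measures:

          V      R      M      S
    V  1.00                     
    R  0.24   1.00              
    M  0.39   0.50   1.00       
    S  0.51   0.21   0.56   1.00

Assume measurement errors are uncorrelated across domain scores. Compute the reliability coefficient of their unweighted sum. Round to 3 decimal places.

0.850

Var(V+R+M+S) = 4 + 2·[0.24 + 0.39 + 0.51 + 0.50 + 0.21 + 0.56] = 4 + 4.82 = 8.82.
With uncorrelated errors the cross-covariances are all true-score covariance, so they carry over unchanged; only the diagonal terms shrink to ρᵢσᵢ².
True-score variance = [0.57 + 0.57 + 0.72 + 0.82] + 4.82 = 2.68 + 4.82 = 7.5.
Reliability = 7.5 / 8.82 = 0.850.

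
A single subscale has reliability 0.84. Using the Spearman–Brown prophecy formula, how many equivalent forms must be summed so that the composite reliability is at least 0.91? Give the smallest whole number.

k ≥ ρ*(1−ρ₁)/(ρ₁(1−ρ*)) = 0.91·0.16 / (0.84·0.09) = 1.926.
Smallest integer k = 2.

2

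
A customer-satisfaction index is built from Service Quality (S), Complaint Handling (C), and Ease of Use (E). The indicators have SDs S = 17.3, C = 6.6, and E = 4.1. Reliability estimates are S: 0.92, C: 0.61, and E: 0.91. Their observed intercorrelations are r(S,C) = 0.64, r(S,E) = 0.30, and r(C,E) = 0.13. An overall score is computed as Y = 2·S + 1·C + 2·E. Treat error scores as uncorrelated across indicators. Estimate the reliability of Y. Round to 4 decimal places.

0.9334

Var(Y) = 2²·17.3² + 6.6² + 2²·4.1² + 2·[2·17.3·6.6·0.64 + 4·17.3·4.1·0.30 + 2·6.6·4.1·0.13] = 1307.96 + 476.604 = 1784.56.
Because errors are independent across components, Cov(Tᵢ,Tⱼ) = Cov(Xᵢ,Xⱼ); the off-diagonal part of the true-score variance is the same as above.
True-score variance = [2²·17.3²·0.92 + 6.6²·0.61 + 2²·4.1²·0.91] + 476.604 = 1189.15 + 476.604 = 1665.75.
Reliability = 1665.75 / 1784.56 = 0.9334.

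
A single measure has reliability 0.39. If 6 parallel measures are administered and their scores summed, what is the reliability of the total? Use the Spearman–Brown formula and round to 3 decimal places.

ρ_k = kρ / (1 + (k−1)ρ) = 6·0.39 / (1 + 5·0.39) = 2.340 / 2.950 = 0.793.

0.793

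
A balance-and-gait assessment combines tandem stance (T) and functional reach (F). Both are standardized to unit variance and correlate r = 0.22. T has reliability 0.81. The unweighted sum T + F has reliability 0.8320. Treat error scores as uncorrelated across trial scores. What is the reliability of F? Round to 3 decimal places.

Var(T+F) = 2 + 2·0.22 = 2.440.
True-score variance = ρ_T + ρ_F + 2·0.22, so 0.8320 = (0.81 + ρ_F + 0.44) / 2.440.
ρ_F = 0.8320·2.440 − 0.81 − 0.44 = 0.780.

0.780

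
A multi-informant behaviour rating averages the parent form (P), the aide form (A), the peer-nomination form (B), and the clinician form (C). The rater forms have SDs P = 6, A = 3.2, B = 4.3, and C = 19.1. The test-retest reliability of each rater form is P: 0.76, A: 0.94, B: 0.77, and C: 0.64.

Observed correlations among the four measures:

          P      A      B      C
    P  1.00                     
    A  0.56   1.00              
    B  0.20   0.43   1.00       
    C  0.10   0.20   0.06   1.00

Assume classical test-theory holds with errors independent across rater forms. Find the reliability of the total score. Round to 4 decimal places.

Var(P+A+B+C) = 6² + 3.2² + 4.3² + 19.1² + 2·[6·3.2·0.56 + 6·4.3·0.20 + 6·19.1·0.10 + 3.2·4.3·0.43 + 3.2·19.1·0.20 + 4.3·19.1·0.06] = 429.54 + 100.881 = 530.421.
Because errors are independent across components, Cov(Tᵢ,Tⱼ) = Cov(Xᵢ,Xⱼ); the off-diagonal part of the true-score variance is the same as above.
True-score variance = [6²·0.76 + 3.2²·0.94 + 4.3²·0.77 + 19.1²·0.64] + 100.881 = 284.701 + 100.881 = 385.583.
Reliability = 385.583 / 530.421 = 0.7269.

0.7269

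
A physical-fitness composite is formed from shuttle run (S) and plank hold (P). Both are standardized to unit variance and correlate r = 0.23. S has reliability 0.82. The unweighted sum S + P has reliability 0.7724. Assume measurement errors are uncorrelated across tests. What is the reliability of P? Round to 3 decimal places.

0.620

Var(S+P) = 2 + 2·0.23 = 2.460.
True-score variance = ρ_S + ρ_P + 2·0.23, so 0.7724 = (0.82 + ρ_P + 0.46) / 2.460.
ρ_P = 0.7724·2.460 − 0.82 − 0.46 = 0.620.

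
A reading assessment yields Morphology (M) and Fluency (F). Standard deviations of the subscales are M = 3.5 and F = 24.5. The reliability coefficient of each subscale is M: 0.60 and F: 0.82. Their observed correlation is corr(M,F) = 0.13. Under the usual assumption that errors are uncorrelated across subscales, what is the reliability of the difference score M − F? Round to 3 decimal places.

0.809

Var(M−F) = 3.5² + 24.5² − 2·3.5·24.5·0.13 = 612.5 − 22.295 = 590.205.
Under uncorrelated errors the observed covariances equal the true-score covariances, so only the own-variance terms attenuate.
True-score variance = [3.5²·0.60 + 24.5²·0.82] − 22.295 = 499.555 − 22.295 = 477.26.
Reliability = 477.26 / 590.205 = 0.809.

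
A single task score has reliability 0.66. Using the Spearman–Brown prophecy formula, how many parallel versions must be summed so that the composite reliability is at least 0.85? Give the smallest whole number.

k ≥ ρ*(1−ρ₁)/(ρ₁(1−ρ*)) = 0.85·0.34 / (0.66·0.15) = 2.919.
Smallest integer k = 3.

3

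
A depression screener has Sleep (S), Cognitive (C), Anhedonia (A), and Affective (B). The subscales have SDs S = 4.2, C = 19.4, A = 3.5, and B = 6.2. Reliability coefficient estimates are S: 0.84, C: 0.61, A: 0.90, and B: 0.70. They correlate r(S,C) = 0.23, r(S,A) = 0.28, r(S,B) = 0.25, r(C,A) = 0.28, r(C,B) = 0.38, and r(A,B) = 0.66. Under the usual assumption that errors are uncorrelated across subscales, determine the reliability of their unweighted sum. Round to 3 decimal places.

0.755

Var(S+C+A+B) = 4.2² + 19.4² + 3.5² + 6.2² + 2·[4.2·19.4·0.23 + 4.2·3.5·0.28 + 4.2·6.2·0.25 + 19.4·3.5·0.28 + 19.4·6.2·0.38 + 3.5·6.2·0.66] = 444.69 + 216.814 = 661.504.
With uncorrelated errors the cross-covariances are all true-score covariance, so they carry over unchanged; only the diagonal terms shrink to ρᵢσᵢ².
True-score variance = [4.2²·0.84 + 19.4²·0.61 + 3.5²·0.90 + 6.2²·0.70] + 216.814 = 282.33 + 216.814 = 499.144.
Reliability = 499.144 / 661.504 = 0.755.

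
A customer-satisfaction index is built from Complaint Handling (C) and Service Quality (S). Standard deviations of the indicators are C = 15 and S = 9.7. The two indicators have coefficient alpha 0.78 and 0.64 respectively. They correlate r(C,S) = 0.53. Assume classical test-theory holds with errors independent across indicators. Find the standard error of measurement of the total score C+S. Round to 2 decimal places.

9.13

Var(total) = 319.09 + 154.23 = 473.32.
True-score variance = 235.718 + 154.23 = 389.948, so reliability = 0.8239.
Error variance = 473.32 − 389.948 = 83.3724; SEM = √83.3724 = 9.13.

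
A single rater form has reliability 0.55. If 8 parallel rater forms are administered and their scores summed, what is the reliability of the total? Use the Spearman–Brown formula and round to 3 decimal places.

ρ_k = kρ / (1 + (k−1)ρ) = 8·0.55 / (1 + 7·0.55) = 4.400 / 4.850 = 0.907.

0.907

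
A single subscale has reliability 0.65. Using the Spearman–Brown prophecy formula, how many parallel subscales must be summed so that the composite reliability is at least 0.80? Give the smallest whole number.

3

k ≥ ρ*(1−ρ₁)/(ρ₁(1−ρ*)) = 0.80·0.35 / (0.65·0.20) = 2.154.
Smallest integer k = 3.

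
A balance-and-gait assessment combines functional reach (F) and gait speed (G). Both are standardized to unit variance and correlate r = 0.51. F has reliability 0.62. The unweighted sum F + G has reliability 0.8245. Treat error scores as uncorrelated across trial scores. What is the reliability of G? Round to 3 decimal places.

Var(F+G) = 2 + 2·0.51 = 3.020.
True-score variance = ρ_F + ρ_G + 2·0.51, so 0.8245 = (0.62 + ρ_G + 1.02) / 3.020.
ρ_G = 0.8245·3.020 − 0.62 − 1.02 = 0.850.

0.850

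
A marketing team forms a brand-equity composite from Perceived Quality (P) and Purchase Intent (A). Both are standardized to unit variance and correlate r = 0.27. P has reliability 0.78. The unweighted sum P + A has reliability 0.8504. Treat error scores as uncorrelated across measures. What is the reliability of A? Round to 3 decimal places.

0.840

Var(P+A) = 2 + 2·0.27 = 2.540.
True-score variance = ρ_P + ρ_A + 2·0.27, so 0.8504 = (0.78 + ρ_A + 0.54) / 2.540.
ρ_A = 0.8504·2.540 − 0.78 − 0.54 = 0.840.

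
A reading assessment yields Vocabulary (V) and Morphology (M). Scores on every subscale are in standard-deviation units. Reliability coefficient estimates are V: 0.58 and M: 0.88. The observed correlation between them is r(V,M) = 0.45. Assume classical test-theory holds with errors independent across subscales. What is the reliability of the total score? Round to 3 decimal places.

Var(V+M) = 2 + 2·[0.45] = 2 + 0.9 = 2.9.
With uncorrelated errors the cross-covariances are all true-score covariance, so they carry over unchanged; only the diagonal terms shrink to ρᵢσᵢ².
True-score variance = [0.58 + 0.88] + 0.9 = 1.46 + 0.9 = 2.36.
Reliability = 2.36 / 2.9 = 0.814.

0.814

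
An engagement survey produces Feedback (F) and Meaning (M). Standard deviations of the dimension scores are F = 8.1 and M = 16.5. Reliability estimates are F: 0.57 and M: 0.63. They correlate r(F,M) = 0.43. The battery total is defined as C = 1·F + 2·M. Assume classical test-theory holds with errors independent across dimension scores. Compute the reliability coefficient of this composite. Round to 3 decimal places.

Var(C) = 8.1² + 2²·16.5² + 2·[2·8.1·16.5·0.43] = 1154.61 + 229.878 = 1384.49.
Under uncorrelated errors the observed covariances equal the true-score covariances, so only the own-variance terms attenuate.
True-score variance = [8.1²·0.57 + 2²·16.5²·0.63] + 229.878 = 723.468 + 229.878 = 953.346.
Reliability = 953.346 / 1384.49 = 0.689.

0.689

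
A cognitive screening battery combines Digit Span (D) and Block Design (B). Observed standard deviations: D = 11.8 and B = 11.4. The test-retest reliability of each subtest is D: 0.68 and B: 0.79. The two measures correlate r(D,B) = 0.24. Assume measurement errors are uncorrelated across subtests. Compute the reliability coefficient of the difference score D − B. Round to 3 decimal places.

0.649

Var(D−B) = 11.8² + 11.4² − 2·11.8·11.4·0.24 = 269.2 − 64.5696 = 204.63.
Under uncorrelated errors the observed covariances equal the true-score covariances, so only the own-variance terms attenuate.
True-score variance = [11.8²·0.68 + 11.4²·0.79] − 64.5696 = 197.352 − 64.5696 = 132.782.
Reliability = 132.782 / 204.63 = 0.649.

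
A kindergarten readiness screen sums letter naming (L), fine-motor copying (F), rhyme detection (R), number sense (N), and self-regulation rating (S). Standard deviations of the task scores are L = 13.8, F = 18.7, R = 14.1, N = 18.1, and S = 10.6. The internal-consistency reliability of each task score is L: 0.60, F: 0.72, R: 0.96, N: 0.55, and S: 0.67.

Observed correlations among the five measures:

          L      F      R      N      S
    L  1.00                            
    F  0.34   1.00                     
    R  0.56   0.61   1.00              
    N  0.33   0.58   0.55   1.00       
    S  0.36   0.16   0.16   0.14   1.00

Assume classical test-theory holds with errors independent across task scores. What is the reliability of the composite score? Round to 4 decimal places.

Var(L+F+R+N+S) = 13.8² + 18.7² + 14.1² + 18.1² + 10.6² + 2·[13.8·18.7·0.34 + 13.8·14.1·0.56 + 13.8·18.1·0.33 + 13.8·10.6·0.36 + 18.7·14.1·0.61 + 18.7·18.1·0.58 + 18.7·10.6·0.16 + 14.1·18.1·0.55 + 14.1·10.6·0.16 + 18.1·10.6·0.14] = 1178.91 + 1823.6 = 3002.51.
With uncorrelated errors the cross-covariances are all true-score covariance, so they carry over unchanged; only the diagonal terms shrink to ρᵢσᵢ².
True-score variance = [13.8²·0.60 + 18.7²·0.72 + 14.1²·0.96 + 18.1²·0.55 + 10.6²·0.67] + 1823.6 = 812.365 + 1823.6 = 2635.96.
Reliability = 2635.96 / 3002.51 = 0.8779.

0.8779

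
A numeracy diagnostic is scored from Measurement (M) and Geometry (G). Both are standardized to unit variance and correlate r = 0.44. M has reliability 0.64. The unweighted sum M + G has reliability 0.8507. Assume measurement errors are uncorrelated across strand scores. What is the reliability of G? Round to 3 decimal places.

0.930

Var(M+G) = 2 + 2·0.44 = 2.880.
True-score variance = ρ_M + ρ_G + 2·0.44, so 0.8507 = (0.64 + ρ_G + 0.88) / 2.880.
ρ_G = 0.8507·2.880 − 0.64 − 0.88 = 0.930.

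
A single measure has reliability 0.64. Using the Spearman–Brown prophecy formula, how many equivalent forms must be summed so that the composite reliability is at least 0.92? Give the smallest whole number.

7

k ≥ ρ*(1−ρ₁)/(ρ₁(1−ρ*)) = 0.92·0.36 / (0.64·0.08) = 6.469.
Smallest integer k = 7.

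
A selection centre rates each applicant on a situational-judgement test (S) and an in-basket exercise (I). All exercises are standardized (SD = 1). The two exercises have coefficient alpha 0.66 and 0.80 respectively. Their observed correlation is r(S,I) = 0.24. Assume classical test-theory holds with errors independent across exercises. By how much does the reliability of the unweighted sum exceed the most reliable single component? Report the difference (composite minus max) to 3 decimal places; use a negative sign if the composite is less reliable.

-0.018

Var(sum) = 2 + 0.48 = 2.48; true-score variance = 1.46 + 0.48 = 1.94; composite reliability = 0.7823.
Max component reliability = 0.8000.
Difference = 0.7823 − 0.8000 = -0.018.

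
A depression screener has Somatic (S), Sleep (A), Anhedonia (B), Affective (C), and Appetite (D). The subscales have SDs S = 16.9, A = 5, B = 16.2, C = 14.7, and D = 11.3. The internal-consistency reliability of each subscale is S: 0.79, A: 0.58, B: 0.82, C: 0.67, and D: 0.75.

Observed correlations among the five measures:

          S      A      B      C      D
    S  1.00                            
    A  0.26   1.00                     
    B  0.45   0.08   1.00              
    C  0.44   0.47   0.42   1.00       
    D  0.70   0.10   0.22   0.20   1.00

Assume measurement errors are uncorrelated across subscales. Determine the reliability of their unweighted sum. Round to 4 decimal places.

Var(S+A+B+C+D) = 16.9² + 5² + 16.2² + 14.7² + 11.3² + 2·[16.9·5·0.26 + 16.9·16.2·0.45 + 16.9·14.7·0.44 + 16.9·11.3·0.70 + 5·16.2·0.08 + 5·14.7·0.47 + 5·11.3·0.10 + 16.2·14.7·0.42 + 16.2·11.3·0.22 + 14.7·11.3·0.20] = 916.83 + 1216.7 = 2133.53.
Under uncorrelated errors the observed covariances equal the true-score covariances, so only the own-variance terms attenuate.
True-score variance = [16.9²·0.79 + 5²·0.58 + 16.2²·0.82 + 14.7²·0.67 + 11.3²·0.75] + 1216.7 = 695.88 + 1216.7 = 1912.58.
Reliability = 1912.58 / 2133.53 = 0.8964.

0.8964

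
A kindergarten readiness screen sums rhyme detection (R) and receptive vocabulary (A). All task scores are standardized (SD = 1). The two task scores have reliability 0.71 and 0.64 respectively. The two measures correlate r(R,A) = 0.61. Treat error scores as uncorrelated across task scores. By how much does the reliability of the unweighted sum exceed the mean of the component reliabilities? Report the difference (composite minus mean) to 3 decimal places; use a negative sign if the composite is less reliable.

Var(sum) = 2 + 1.22 = 3.22; true-score variance = 1.35 + 1.22 = 2.57; composite reliability = 0.7981.
Mean component reliability = 0.6750.
Difference = 0.7981 − 0.6750 = 0.123.

0.123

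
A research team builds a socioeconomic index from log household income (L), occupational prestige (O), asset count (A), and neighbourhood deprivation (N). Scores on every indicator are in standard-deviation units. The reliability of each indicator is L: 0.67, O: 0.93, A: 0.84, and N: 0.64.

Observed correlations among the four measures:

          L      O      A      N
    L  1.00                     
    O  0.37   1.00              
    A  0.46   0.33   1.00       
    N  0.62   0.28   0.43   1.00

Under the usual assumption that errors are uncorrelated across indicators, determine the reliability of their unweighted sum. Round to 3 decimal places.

Var(L+O+A+N) = 4 + 2·[0.37 + 0.46 + 0.62 + 0.33 + 0.28 + 0.43] = 4 + 4.98 = 8.98.
Because errors are independent across components, Cov(Tᵢ,Tⱼ) = Cov(Xᵢ,Xⱼ); the off-diagonal part of the true-score variance is the same as above.
True-score variance = [0.67 + 0.93 + 0.84 + 0.64] + 4.98 = 3.08 + 4.98 = 8.06.
Reliability = 8.06 / 8.98 = 0.898.

0.898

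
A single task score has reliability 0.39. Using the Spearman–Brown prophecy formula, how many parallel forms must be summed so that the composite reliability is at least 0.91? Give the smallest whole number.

k ≥ ρ*(1−ρ₁)/(ρ₁(1−ρ*)) = 0.91·0.61 / (0.39·0.09) = 15.815.
Smallest integer k = 16.

16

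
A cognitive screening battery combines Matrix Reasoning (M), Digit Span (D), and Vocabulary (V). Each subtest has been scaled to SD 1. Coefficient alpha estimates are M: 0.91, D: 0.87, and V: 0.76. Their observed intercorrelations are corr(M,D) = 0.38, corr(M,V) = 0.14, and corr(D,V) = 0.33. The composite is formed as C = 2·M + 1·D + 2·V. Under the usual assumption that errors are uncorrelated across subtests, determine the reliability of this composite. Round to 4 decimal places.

Var(C) = 2² + 1 + 2² + 2·[2·0.38 + 4·0.14 + 2·0.33] = 9 + 3.96 = 12.96.
Under uncorrelated errors the observed covariances equal the true-score covariances, so only the own-variance terms attenuate.
True-score variance = [2²·0.91 + 0.87 + 2²·0.76] + 3.96 = 7.55 + 3.96 = 11.51.
Reliability = 11.51 / 12.96 = 0.8881.

0.8881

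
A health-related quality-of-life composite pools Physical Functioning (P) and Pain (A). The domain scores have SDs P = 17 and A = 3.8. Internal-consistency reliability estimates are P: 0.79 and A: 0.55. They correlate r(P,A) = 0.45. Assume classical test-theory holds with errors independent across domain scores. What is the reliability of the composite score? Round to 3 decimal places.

Var(P+A) = 17² + 3.8² + 2·[17·3.8·0.45] = 303.44 + 58.14 = 361.58.
Because errors are independent across components, Cov(Tᵢ,Tⱼ) = Cov(Xᵢ,Xⱼ); the off-diagonal part of the true-score variance is the same as above.
True-score variance = [17²·0.79 + 3.8²·0.55] + 58.14 = 236.252 + 58.14 = 294.392.
Reliability = 294.392 / 361.58 = 0.814.

0.814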